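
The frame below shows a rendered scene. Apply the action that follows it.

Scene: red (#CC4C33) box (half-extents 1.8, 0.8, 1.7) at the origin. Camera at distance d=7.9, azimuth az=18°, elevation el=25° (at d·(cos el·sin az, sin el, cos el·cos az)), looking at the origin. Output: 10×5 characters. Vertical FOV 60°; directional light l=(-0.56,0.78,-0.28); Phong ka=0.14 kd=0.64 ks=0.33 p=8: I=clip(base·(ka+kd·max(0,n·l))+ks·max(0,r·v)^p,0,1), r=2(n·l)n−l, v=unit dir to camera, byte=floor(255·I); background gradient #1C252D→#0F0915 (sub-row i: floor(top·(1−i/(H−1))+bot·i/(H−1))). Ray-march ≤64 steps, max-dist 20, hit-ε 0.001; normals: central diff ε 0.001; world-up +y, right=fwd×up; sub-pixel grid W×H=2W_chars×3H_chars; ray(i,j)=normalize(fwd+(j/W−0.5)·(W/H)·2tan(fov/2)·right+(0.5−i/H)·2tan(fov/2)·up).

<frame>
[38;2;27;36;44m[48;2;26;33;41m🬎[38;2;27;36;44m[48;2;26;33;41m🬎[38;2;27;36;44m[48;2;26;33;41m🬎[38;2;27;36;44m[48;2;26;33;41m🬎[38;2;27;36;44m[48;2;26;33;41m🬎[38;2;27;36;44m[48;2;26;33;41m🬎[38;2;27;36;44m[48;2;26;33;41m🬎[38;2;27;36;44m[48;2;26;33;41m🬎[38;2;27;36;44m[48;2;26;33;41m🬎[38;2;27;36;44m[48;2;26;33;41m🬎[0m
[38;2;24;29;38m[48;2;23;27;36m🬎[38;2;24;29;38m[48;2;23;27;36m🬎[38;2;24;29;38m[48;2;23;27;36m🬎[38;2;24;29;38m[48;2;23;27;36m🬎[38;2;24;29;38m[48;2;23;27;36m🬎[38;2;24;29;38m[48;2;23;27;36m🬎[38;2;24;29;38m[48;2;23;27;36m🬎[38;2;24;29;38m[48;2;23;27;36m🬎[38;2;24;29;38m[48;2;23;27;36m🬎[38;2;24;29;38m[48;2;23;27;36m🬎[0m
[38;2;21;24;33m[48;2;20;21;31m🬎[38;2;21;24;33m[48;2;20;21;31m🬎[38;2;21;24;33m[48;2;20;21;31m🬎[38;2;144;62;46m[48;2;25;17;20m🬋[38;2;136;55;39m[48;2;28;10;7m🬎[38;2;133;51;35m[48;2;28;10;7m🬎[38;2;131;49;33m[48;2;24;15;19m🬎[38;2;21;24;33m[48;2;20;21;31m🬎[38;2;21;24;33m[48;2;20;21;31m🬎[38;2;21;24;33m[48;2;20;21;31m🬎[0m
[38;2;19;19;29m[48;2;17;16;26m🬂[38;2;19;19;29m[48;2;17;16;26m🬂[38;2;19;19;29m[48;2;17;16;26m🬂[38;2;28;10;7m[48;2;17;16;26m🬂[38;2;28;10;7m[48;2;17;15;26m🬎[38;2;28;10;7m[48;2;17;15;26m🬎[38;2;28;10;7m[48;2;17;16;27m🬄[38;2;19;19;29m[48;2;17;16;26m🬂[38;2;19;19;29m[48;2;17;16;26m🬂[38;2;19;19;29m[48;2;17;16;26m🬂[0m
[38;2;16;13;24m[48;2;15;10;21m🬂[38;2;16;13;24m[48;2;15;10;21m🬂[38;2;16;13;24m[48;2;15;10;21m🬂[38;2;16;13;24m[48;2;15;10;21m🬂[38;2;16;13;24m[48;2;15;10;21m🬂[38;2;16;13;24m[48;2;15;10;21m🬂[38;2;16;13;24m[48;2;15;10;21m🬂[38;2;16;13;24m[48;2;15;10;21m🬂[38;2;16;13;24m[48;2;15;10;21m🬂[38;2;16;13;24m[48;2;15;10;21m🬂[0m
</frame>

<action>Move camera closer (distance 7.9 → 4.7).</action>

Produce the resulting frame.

<frame>
[38;2;27;36;44m[48;2;26;33;41m🬎[38;2;27;36;44m[48;2;26;33;41m🬎[38;2;27;36;44m[48;2;26;33;41m🬎[38;2;27;36;44m[48;2;26;33;41m🬎[38;2;27;36;44m[48;2;26;33;41m🬎[38;2;27;36;44m[48;2;26;33;41m🬎[38;2;27;36;44m[48;2;26;33;41m🬎[38;2;27;36;44m[48;2;26;33;41m🬎[38;2;27;36;44m[48;2;26;33;41m🬎[38;2;27;36;44m[48;2;26;33;41m🬎[0m
[38;2;24;29;38m[48;2;23;27;36m🬎[38;2;24;29;38m[48;2;23;27;36m🬎[38;2;24;29;38m[48;2;23;27;36m🬎[38;2;24;29;38m[48;2;135;53;37m🬎[38;2;24;29;38m[48;2;133;51;35m🬎[38;2;24;29;38m[48;2;131;49;33m🬎[38;2;24;29;38m[48;2;130;48;32m🬎[38;2;24;29;38m[48;2;130;48;32m🬎[38;2;24;29;38m[48;2;23;27;36m🬎[38;2;24;29;38m[48;2;23;27;36m🬎[0m
[38;2;21;24;33m[48;2;20;21;31m🬎[38;2;143;62;46m[48;2;26;13;12m🬁[38;2;142;60;44m[48;2;28;10;7m🬂[38;2;141;59;43m[48;2;28;10;7m🬎[38;2;136;55;39m[48;2;28;10;7m🬎[38;2;133;51;35m[48;2;28;10;7m🬎[38;2;131;49;33m[48;2;28;10;7m🬬[38;2;130;48;32m[48;2;130;49;33m🬊[38;2;130;48;32m[48;2;21;23;33m🬓[38;2;21;24;33m[48;2;20;21;31m🬎[0m
[38;2;19;19;29m[48;2;17;16;26m🬂[38;2;18;17;27m[48;2;28;10;7m▌[38;2;28;10;7m[48;2;28;10;7m [38;2;28;10;7m[48;2;28;10;7m [38;2;28;10;7m[48;2;28;10;7m [38;2;28;10;7m[48;2;28;10;7m [38;2;28;10;7m[48;2;28;10;7m [38;2;28;10;7m[48;2;28;10;7m [38;2;28;10;7m[48;2;17;16;27m🬄[38;2;19;19;29m[48;2;17;16;26m🬂[0m
[38;2;16;13;24m[48;2;15;10;21m🬂[38;2;16;13;24m[48;2;15;10;21m🬂[38;2;16;13;24m[48;2;15;10;21m🬂[38;2;28;10;7m[48;2;15;10;21m🬂[38;2;28;10;7m[48;2;15;10;21m🬂[38;2;28;10;7m[48;2;15;9;21m🬎[38;2;28;10;7m[48;2;15;9;21m🬎[38;2;28;10;7m[48;2;28;10;7m [38;2;16;13;24m[48;2;15;10;21m🬂[38;2;16;13;24m[48;2;15;10;21m🬂[0m
</frame>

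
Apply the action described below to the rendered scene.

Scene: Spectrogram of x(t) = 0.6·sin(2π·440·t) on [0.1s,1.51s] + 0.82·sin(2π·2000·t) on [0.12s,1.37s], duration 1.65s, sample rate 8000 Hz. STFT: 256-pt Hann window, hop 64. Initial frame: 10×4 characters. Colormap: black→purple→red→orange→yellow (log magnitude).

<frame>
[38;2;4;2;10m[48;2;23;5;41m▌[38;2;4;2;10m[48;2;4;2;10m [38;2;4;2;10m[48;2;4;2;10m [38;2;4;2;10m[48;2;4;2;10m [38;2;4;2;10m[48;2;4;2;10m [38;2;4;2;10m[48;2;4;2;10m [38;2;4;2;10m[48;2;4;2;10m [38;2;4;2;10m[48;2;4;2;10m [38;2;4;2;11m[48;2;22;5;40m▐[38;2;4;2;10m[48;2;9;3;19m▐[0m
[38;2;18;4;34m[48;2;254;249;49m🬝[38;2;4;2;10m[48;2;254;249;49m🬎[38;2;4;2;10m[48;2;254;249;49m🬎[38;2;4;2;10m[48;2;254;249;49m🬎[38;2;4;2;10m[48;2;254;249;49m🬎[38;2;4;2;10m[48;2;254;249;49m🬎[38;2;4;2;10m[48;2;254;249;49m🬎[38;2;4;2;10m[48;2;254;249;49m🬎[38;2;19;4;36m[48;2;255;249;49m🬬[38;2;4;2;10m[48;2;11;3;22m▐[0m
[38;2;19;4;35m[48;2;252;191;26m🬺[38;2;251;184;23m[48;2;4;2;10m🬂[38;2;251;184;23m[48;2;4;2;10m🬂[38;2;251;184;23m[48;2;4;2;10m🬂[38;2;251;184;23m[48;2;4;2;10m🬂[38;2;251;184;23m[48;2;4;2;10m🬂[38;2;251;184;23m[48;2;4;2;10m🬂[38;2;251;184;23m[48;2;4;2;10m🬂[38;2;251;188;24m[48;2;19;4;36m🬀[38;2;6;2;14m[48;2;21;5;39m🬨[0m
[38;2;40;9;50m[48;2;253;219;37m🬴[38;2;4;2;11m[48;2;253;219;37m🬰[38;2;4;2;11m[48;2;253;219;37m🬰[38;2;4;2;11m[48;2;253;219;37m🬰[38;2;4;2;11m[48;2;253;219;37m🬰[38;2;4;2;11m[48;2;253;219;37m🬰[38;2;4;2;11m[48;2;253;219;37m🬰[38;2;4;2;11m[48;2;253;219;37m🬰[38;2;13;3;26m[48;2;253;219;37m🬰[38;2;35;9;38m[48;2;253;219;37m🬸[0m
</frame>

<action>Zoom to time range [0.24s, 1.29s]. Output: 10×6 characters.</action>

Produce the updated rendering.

<frame>
[38;2;4;2;10m[48;2;4;2;10m [38;2;4;2;10m[48;2;4;2;10m [38;2;4;2;10m[48;2;4;2;10m [38;2;4;2;10m[48;2;4;2;10m [38;2;4;2;10m[48;2;4;2;10m [38;2;4;2;10m[48;2;4;2;10m [38;2;4;2;10m[48;2;4;2;10m [38;2;4;2;10m[48;2;4;2;10m [38;2;4;2;10m[48;2;4;2;10m [38;2;4;2;10m[48;2;4;2;10m [0m
[38;2;4;2;10m[48;2;4;2;10m [38;2;4;2;10m[48;2;4;2;10m [38;2;4;2;10m[48;2;4;2;10m [38;2;4;2;10m[48;2;4;2;10m [38;2;4;2;10m[48;2;4;2;10m [38;2;4;2;10m[48;2;4;2;10m [38;2;4;2;10m[48;2;4;2;10m [38;2;4;2;10m[48;2;4;2;10m [38;2;4;2;10m[48;2;4;2;10m [38;2;4;2;10m[48;2;4;2;10m [0m
[38;2;4;2;10m[48;2;254;249;49m🬎[38;2;4;2;10m[48;2;254;249;49m🬎[38;2;4;2;10m[48;2;254;249;49m🬎[38;2;4;2;10m[48;2;254;249;49m🬎[38;2;4;2;10m[48;2;254;249;49m🬎[38;2;4;2;10m[48;2;254;249;49m🬎[38;2;4;2;10m[48;2;254;249;49m🬎[38;2;4;2;10m[48;2;254;249;49m🬎[38;2;4;2;10m[48;2;254;249;49m🬎[38;2;4;2;10m[48;2;254;249;49m🬎[0m
[38;2;251;184;23m[48;2;4;2;10m🬂[38;2;251;184;23m[48;2;4;2;10m🬂[38;2;251;184;23m[48;2;4;2;10m🬂[38;2;251;184;23m[48;2;4;2;10m🬂[38;2;251;184;23m[48;2;4;2;10m🬂[38;2;251;184;23m[48;2;4;2;10m🬂[38;2;251;184;23m[48;2;4;2;10m🬂[38;2;251;184;23m[48;2;4;2;10m🬂[38;2;251;184;23m[48;2;4;2;10m🬂[38;2;251;184;23m[48;2;4;2;10m🬂[0m
[38;2;4;2;10m[48;2;4;2;10m [38;2;4;2;10m[48;2;4;2;10m [38;2;4;2;10m[48;2;4;2;10m [38;2;4;2;10m[48;2;4;2;10m [38;2;4;2;10m[48;2;4;2;10m [38;2;4;2;10m[48;2;4;2;10m [38;2;4;2;10m[48;2;4;2;10m [38;2;4;2;10m[48;2;4;2;10m [38;2;4;2;10m[48;2;4;2;10m [38;2;4;2;10m[48;2;4;2;10m [0m
[38;2;251;192;26m[48;2;4;2;10m🬎[38;2;251;192;26m[48;2;4;2;10m🬎[38;2;251;192;26m[48;2;4;2;10m🬎[38;2;251;192;26m[48;2;4;2;10m🬎[38;2;251;192;26m[48;2;4;2;10m🬎[38;2;251;192;26m[48;2;4;2;10m🬎[38;2;251;192;26m[48;2;4;2;10m🬎[38;2;251;192;26m[48;2;4;2;10m🬎[38;2;251;192;26m[48;2;4;2;10m🬎[38;2;251;192;26m[48;2;4;2;10m🬎[0m
</frame>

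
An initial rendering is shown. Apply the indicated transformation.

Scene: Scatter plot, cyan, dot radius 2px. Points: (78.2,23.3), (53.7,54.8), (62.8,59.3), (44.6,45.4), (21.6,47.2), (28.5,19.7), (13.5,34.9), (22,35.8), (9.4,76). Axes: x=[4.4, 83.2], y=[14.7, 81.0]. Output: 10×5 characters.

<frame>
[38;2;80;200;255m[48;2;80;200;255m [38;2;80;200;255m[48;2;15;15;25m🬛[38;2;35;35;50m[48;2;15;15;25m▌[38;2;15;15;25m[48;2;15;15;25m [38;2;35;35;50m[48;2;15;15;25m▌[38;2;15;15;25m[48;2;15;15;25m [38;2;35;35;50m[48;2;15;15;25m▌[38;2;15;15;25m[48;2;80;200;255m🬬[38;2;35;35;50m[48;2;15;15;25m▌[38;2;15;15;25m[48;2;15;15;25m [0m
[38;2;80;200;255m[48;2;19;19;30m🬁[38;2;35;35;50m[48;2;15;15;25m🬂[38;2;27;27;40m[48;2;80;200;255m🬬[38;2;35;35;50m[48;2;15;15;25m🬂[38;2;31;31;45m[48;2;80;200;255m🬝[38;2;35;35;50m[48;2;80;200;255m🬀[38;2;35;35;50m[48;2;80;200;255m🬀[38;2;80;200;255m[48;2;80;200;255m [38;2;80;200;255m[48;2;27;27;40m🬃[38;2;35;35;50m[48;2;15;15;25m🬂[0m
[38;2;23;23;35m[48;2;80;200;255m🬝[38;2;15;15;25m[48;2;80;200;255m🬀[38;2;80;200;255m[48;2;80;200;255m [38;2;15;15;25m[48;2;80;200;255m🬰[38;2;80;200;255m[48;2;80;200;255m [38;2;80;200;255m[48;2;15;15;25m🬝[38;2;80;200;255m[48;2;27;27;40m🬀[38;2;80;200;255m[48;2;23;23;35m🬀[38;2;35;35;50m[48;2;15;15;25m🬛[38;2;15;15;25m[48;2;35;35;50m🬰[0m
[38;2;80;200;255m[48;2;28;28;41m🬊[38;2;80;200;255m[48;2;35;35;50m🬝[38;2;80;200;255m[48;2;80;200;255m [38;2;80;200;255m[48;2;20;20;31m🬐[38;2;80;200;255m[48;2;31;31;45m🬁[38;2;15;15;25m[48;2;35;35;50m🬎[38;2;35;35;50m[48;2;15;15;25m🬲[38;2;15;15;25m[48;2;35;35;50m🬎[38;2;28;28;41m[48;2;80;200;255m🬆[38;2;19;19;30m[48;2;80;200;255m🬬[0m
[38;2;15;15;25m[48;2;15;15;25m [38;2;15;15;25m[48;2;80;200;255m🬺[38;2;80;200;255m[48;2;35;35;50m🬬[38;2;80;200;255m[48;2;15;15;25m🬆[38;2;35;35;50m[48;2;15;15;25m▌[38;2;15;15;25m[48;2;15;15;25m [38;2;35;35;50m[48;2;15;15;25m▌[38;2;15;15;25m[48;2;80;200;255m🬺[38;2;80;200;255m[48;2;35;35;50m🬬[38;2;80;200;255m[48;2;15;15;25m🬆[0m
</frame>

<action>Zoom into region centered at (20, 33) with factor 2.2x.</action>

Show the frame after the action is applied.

<frame>
[38;2;15;15;25m[48;2;15;15;25m [38;2;15;15;25m[48;2;15;15;25m [38;2;35;35;50m[48;2;15;15;25m▌[38;2;15;15;25m[48;2;15;15;25m [38;2;80;200;255m[48;2;28;28;41m🬊[38;2;80;200;255m[48;2;15;15;25m🬝[38;2;80;200;255m[48;2;23;23;35m🬀[38;2;15;15;25m[48;2;15;15;25m [38;2;35;35;50m[48;2;15;15;25m▌[38;2;15;15;25m[48;2;15;15;25m [0m
[38;2;35;35;50m[48;2;15;15;25m🬂[38;2;35;35;50m[48;2;15;15;25m🬂[38;2;31;31;45m[48;2;80;200;255m🬝[38;2;80;200;255m[48;2;28;28;41m🬱[38;2;35;35;50m[48;2;80;200;255m🬆[38;2;80;200;255m[48;2;35;35;50m🬺[38;2;27;27;40m[48;2;80;200;255m🬬[38;2;35;35;50m[48;2;15;15;25m🬂[38;2;35;35;50m[48;2;15;15;25m🬕[38;2;35;35;50m[48;2;15;15;25m🬂[0m
[38;2;15;15;25m[48;2;35;35;50m🬰[38;2;15;15;25m[48;2;35;35;50m🬰[38;2;80;200;255m[48;2;28;28;41m🬊[38;2;80;200;255m[48;2;15;15;25m🬝[38;2;80;200;255m[48;2;30;30;43m🬂[38;2;80;200;255m[48;2;21;21;33m🬆[38;2;35;35;50m[48;2;15;15;25m🬛[38;2;15;15;25m[48;2;35;35;50m🬰[38;2;35;35;50m[48;2;15;15;25m🬛[38;2;15;15;25m[48;2;35;35;50m🬰[0m
[38;2;15;15;25m[48;2;35;35;50m🬎[38;2;15;15;25m[48;2;35;35;50m🬎[38;2;35;35;50m[48;2;15;15;25m🬲[38;2;15;15;25m[48;2;35;35;50m🬎[38;2;35;35;50m[48;2;15;15;25m🬲[38;2;15;15;25m[48;2;35;35;50m🬎[38;2;35;35;50m[48;2;15;15;25m🬲[38;2;19;19;30m[48;2;80;200;255m🬬[38;2;35;35;50m[48;2;15;15;25m🬲[38;2;15;15;25m[48;2;35;35;50m🬎[0m
[38;2;15;15;25m[48;2;15;15;25m [38;2;15;15;25m[48;2;15;15;25m [38;2;35;35;50m[48;2;15;15;25m▌[38;2;15;15;25m[48;2;15;15;25m [38;2;35;35;50m[48;2;15;15;25m▌[38;2;15;15;25m[48;2;15;15;25m [38;2;35;35;50m[48;2;80;200;255m🬐[38;2;80;200;255m[48;2;80;200;255m [38;2;23;23;35m[48;2;80;200;255m🬸[38;2;15;15;25m[48;2;15;15;25m [0m
</frame>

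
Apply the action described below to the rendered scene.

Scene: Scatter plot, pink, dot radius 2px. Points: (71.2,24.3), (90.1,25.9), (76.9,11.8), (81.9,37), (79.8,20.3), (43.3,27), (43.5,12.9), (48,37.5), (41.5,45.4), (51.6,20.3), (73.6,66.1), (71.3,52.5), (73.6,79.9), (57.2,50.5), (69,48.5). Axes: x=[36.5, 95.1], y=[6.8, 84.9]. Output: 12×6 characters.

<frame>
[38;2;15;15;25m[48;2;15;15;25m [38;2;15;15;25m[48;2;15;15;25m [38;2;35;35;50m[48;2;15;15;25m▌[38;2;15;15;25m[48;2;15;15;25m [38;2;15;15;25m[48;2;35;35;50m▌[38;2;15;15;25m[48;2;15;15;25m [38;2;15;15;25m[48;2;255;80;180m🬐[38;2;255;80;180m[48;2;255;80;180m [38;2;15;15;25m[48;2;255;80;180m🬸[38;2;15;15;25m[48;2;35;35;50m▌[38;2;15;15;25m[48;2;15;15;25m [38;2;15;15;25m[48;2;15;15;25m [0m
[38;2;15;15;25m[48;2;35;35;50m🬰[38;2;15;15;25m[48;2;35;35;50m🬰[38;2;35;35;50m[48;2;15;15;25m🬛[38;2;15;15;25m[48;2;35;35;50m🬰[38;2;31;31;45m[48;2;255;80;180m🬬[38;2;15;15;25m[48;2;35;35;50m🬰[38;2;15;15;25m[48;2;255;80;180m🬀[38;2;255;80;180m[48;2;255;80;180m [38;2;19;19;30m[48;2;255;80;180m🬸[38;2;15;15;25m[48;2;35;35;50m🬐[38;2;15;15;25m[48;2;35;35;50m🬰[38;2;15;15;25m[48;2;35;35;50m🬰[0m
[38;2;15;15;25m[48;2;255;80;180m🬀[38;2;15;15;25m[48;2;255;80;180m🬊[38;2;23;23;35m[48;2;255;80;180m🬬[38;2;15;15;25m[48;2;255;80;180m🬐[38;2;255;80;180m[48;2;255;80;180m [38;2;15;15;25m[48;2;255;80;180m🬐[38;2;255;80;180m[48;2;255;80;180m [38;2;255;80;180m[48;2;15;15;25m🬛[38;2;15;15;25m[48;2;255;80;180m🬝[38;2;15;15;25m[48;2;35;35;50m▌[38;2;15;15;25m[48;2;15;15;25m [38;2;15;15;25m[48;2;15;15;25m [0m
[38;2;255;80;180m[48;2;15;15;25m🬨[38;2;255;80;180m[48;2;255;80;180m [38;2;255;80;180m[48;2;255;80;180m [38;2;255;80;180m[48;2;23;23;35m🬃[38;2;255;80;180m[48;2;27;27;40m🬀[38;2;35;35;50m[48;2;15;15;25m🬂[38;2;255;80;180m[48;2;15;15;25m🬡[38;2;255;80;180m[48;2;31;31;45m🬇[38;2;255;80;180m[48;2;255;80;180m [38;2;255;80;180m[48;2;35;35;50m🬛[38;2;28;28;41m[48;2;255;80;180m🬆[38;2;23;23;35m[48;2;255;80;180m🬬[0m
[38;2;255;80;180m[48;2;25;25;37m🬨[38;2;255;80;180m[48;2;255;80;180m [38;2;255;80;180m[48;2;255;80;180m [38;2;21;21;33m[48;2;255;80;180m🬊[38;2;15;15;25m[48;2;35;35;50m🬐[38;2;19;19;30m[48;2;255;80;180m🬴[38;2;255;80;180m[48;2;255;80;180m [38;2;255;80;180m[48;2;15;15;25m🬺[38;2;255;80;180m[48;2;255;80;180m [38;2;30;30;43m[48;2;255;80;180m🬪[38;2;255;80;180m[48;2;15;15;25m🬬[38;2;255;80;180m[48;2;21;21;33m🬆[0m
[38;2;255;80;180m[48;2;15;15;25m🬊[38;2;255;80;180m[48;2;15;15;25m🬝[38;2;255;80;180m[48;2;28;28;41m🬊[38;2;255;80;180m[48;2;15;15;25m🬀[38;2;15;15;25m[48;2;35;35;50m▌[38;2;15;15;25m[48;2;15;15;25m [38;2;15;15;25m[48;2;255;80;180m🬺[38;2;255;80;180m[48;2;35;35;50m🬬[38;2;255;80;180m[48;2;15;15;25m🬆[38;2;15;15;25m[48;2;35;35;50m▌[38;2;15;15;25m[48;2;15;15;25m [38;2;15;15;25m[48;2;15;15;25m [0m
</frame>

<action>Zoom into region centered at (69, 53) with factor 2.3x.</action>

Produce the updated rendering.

<frame>
[38;2;15;15;25m[48;2;15;15;25m [38;2;15;15;25m[48;2;15;15;25m [38;2;35;35;50m[48;2;15;15;25m▌[38;2;15;15;25m[48;2;15;15;25m [38;2;15;15;25m[48;2;35;35;50m▌[38;2;15;15;25m[48;2;15;15;25m [38;2;15;15;25m[48;2;255;80;180m🬴[38;2;255;80;180m[48;2;255;80;180m [38;2;255;80;180m[48;2;15;15;25m🬛[38;2;15;15;25m[48;2;35;35;50m▌[38;2;15;15;25m[48;2;15;15;25m [38;2;15;15;25m[48;2;15;15;25m [0m
[38;2;15;15;25m[48;2;35;35;50m🬰[38;2;15;15;25m[48;2;35;35;50m🬰[38;2;35;35;50m[48;2;15;15;25m🬛[38;2;15;15;25m[48;2;35;35;50m🬰[38;2;15;15;25m[48;2;35;35;50m🬐[38;2;15;15;25m[48;2;35;35;50m🬰[38;2;15;15;25m[48;2;35;35;50m🬰[38;2;255;80;180m[48;2;31;31;45m🬁[38;2;15;15;25m[48;2;35;35;50m🬰[38;2;15;15;25m[48;2;35;35;50m🬐[38;2;15;15;25m[48;2;35;35;50m🬰[38;2;15;15;25m[48;2;35;35;50m🬰[0m
[38;2;15;15;25m[48;2;255;80;180m🬊[38;2;15;15;25m[48;2;15;15;25m [38;2;35;35;50m[48;2;15;15;25m▌[38;2;15;15;25m[48;2;15;15;25m [38;2;15;15;25m[48;2;35;35;50m▌[38;2;15;15;25m[48;2;255;80;180m🬝[38;2;15;15;25m[48;2;255;80;180m🬀[38;2;21;21;33m[48;2;255;80;180m🬊[38;2;15;15;25m[48;2;15;15;25m [38;2;15;15;25m[48;2;35;35;50m▌[38;2;15;15;25m[48;2;15;15;25m [38;2;15;15;25m[48;2;15;15;25m [0m
[38;2;255;80;180m[48;2;15;15;25m🬝[38;2;255;80;180m[48;2;19;19;30m🬀[38;2;35;35;50m[48;2;15;15;25m🬕[38;2;35;35;50m[48;2;15;15;25m🬂[38;2;27;27;40m[48;2;255;80;180m🬴[38;2;255;80;180m[48;2;255;80;180m [38;2;255;80;180m[48;2;15;15;25m🬝[38;2;255;80;180m[48;2;27;27;40m🬀[38;2;35;35;50m[48;2;15;15;25m🬂[38;2;35;35;50m[48;2;15;15;25m🬨[38;2;35;35;50m[48;2;15;15;25m🬂[38;2;35;35;50m[48;2;15;15;25m🬂[0m
[38;2;15;15;25m[48;2;35;35;50m🬰[38;2;15;15;25m[48;2;35;35;50m🬰[38;2;35;35;50m[48;2;15;15;25m🬛[38;2;15;15;25m[48;2;35;35;50m🬰[38;2;15;15;25m[48;2;35;35;50m🬐[38;2;23;23;35m[48;2;255;80;180m🬺[38;2;15;15;25m[48;2;35;35;50m🬰[38;2;35;35;50m[48;2;15;15;25m🬛[38;2;15;15;25m[48;2;35;35;50m🬰[38;2;15;15;25m[48;2;35;35;50m🬐[38;2;15;15;25m[48;2;35;35;50m🬰[38;2;23;23;35m[48;2;255;80;180m🬝[0m
[38;2;15;15;25m[48;2;15;15;25m [38;2;15;15;25m[48;2;15;15;25m [38;2;35;35;50m[48;2;15;15;25m▌[38;2;15;15;25m[48;2;15;15;25m [38;2;15;15;25m[48;2;35;35;50m▌[38;2;15;15;25m[48;2;15;15;25m [38;2;15;15;25m[48;2;15;15;25m [38;2;35;35;50m[48;2;15;15;25m▌[38;2;15;15;25m[48;2;15;15;25m [38;2;15;15;25m[48;2;35;35;50m▌[38;2;15;15;25m[48;2;255;80;180m🬴[38;2;255;80;180m[48;2;255;80;180m [0m
</frame>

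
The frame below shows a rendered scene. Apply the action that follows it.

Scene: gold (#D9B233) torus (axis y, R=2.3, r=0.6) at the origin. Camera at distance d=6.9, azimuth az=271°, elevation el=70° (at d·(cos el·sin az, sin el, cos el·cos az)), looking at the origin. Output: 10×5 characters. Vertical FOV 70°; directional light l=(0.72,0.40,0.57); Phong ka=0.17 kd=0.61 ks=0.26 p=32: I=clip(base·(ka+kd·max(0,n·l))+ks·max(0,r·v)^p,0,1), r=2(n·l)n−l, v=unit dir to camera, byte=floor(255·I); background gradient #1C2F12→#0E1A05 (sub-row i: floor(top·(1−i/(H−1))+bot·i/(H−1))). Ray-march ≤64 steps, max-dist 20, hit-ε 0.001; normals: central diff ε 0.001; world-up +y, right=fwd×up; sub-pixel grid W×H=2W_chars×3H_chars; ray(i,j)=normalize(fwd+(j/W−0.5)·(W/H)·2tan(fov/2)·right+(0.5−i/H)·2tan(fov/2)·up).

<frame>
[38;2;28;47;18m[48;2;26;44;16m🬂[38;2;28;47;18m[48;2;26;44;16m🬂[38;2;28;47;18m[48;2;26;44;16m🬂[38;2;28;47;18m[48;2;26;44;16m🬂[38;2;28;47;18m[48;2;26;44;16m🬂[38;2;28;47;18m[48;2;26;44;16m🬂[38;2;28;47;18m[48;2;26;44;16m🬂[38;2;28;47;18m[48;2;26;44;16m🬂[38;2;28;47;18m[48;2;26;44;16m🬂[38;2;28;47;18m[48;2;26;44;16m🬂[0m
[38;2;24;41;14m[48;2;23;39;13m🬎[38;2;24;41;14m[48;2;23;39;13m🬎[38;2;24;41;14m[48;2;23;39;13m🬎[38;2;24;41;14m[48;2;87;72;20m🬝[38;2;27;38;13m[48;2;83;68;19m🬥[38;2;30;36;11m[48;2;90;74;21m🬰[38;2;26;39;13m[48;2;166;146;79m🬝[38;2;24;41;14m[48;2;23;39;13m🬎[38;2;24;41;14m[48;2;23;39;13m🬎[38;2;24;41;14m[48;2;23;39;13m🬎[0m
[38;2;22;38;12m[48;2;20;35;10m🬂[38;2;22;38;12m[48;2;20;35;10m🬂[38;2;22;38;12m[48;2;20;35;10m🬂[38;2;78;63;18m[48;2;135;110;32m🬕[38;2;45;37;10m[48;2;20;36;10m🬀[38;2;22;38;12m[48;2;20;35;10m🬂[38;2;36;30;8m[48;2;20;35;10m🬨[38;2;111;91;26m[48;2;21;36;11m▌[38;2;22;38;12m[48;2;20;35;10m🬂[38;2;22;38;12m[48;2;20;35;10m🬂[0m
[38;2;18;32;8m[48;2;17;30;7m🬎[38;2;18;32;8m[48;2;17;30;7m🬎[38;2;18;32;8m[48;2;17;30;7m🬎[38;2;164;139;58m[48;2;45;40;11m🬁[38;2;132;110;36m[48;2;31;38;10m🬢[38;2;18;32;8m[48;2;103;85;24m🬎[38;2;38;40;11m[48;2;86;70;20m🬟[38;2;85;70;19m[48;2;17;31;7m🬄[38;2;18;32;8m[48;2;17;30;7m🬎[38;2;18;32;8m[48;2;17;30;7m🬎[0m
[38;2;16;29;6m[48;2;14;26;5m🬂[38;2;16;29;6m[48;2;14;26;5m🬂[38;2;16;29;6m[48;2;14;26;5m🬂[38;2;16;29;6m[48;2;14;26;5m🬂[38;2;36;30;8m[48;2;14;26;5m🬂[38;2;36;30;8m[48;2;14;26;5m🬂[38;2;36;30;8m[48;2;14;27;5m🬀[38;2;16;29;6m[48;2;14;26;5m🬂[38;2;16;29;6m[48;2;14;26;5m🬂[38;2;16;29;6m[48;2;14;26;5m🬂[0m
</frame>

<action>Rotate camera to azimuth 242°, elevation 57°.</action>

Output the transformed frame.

<frame>
[38;2;28;47;18m[48;2;26;44;16m🬂[38;2;28;47;18m[48;2;26;44;16m🬂[38;2;28;47;18m[48;2;26;44;16m🬂[38;2;28;47;18m[48;2;26;44;16m🬂[38;2;28;47;18m[48;2;26;44;16m🬂[38;2;28;47;18m[48;2;26;44;16m🬂[38;2;28;47;18m[48;2;26;44;16m🬂[38;2;28;47;18m[48;2;26;44;16m🬂[38;2;28;47;18m[48;2;26;44;16m🬂[38;2;28;47;18m[48;2;26;44;16m🬂[0m
[38;2;24;41;14m[48;2;23;39;13m🬎[38;2;24;41;14m[48;2;23;39;13m🬎[38;2;24;41;14m[48;2;23;39;13m🬎[38;2;24;41;14m[48;2;23;39;13m🬎[38;2;26;39;13m[48;2;68;56;16m🬬[38;2;24;41;14m[48;2;36;30;8m🬎[38;2;61;50;14m[48;2;24;41;14m🬏[38;2;24;41;14m[48;2;23;39;13m🬎[38;2;24;41;14m[48;2;23;39;13m🬎[38;2;24;41;14m[48;2;23;39;13m🬎[0m
[38;2;22;38;12m[48;2;20;35;10m🬂[38;2;22;38;12m[48;2;20;35;10m🬂[38;2;22;38;12m[48;2;20;35;10m🬂[38;2;22;38;12m[48;2;89;72;20m🬀[38;2;36;30;8m[48;2;20;36;10m🬀[38;2;22;38;12m[48;2;20;35;10m🬂[38;2;32;35;10m[48;2;73;60;17m🬛[38;2;90;73;20m[48;2;21;36;11m🬓[38;2;22;38;12m[48;2;20;35;10m🬂[38;2;22;38;12m[48;2;20;35;10m🬂[0m
[38;2;18;32;8m[48;2;17;30;7m🬎[38;2;18;32;8m[48;2;17;30;7m🬎[38;2;18;32;8m[48;2;17;30;7m🬎[38;2;152;131;60m[48;2;43;38;10m🬁[38;2;34;37;10m[48;2;144;119;38m🬰[38;2;44;45;12m[48;2;158;129;37m🬰[38;2;42;39;10m[48;2;116;96;31m🬶[38;2;71;58;16m[48;2;21;31;7m🬀[38;2;18;32;8m[48;2;17;30;7m🬎[38;2;18;32;8m[48;2;17;30;7m🬎[0m
[38;2;16;29;6m[48;2;14;26;5m🬂[38;2;16;29;6m[48;2;14;26;5m🬂[38;2;16;29;6m[48;2;14;26;5m🬂[38;2;16;29;6m[48;2;14;26;5m🬂[38;2;36;30;8m[48;2;14;26;5m🬂[38;2;36;30;8m[48;2;14;26;5m🬂[38;2;36;30;8m[48;2;14;27;5m🬀[38;2;16;29;6m[48;2;14;26;5m🬂[38;2;16;29;6m[48;2;14;26;5m🬂[38;2;16;29;6m[48;2;14;26;5m🬂[0m
</frame>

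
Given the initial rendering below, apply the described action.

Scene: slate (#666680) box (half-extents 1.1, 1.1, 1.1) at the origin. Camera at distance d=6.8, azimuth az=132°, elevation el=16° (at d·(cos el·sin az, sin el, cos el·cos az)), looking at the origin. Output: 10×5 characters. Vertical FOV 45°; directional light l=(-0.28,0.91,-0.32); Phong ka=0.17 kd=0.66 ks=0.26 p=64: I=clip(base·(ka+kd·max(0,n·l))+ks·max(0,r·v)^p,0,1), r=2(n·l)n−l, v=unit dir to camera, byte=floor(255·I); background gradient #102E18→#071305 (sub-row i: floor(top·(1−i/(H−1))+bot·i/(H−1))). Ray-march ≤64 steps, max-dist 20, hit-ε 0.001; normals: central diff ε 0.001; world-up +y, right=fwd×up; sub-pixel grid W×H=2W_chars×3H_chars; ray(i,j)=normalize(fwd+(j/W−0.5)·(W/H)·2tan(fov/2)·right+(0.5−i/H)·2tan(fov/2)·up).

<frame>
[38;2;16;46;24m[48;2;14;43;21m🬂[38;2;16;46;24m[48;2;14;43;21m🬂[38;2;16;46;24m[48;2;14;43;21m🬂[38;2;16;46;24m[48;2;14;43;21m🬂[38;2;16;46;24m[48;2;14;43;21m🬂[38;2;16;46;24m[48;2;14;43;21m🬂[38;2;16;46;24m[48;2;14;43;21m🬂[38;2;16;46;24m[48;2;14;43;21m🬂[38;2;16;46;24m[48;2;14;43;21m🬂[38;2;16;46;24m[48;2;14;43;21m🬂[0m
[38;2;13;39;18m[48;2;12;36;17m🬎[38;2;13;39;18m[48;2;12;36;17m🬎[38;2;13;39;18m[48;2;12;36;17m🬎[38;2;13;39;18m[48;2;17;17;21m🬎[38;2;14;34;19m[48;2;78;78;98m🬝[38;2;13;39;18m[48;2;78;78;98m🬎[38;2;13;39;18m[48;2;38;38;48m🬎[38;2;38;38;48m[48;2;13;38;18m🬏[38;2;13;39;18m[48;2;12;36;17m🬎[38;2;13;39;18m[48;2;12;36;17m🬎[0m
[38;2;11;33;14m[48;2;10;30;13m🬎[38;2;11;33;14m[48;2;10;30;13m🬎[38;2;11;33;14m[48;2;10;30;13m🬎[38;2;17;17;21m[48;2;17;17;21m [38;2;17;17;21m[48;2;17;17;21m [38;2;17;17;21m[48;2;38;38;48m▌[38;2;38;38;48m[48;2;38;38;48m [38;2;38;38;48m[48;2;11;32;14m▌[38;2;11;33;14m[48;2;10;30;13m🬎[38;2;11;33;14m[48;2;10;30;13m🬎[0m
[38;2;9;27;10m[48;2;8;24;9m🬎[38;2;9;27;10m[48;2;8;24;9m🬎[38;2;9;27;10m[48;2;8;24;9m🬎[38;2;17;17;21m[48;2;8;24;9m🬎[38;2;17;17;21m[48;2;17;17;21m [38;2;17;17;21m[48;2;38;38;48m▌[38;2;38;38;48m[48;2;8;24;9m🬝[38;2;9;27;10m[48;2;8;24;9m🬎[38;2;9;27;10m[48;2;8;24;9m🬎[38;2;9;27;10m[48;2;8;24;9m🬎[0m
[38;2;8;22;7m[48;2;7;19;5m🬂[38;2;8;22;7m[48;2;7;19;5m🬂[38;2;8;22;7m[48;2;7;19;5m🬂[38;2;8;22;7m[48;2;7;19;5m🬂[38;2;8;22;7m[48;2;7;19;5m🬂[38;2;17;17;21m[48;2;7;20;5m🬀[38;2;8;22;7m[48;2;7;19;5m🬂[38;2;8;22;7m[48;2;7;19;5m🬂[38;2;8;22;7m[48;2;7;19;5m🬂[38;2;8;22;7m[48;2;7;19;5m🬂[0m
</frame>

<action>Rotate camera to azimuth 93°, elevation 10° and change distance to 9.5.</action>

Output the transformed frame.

<frame>
[38;2;16;46;24m[48;2;14;43;21m🬂[38;2;16;46;24m[48;2;14;43;21m🬂[38;2;16;46;24m[48;2;14;43;21m🬂[38;2;16;46;24m[48;2;14;43;21m🬂[38;2;16;46;24m[48;2;14;43;21m🬂[38;2;16;46;24m[48;2;14;43;21m🬂[38;2;16;46;24m[48;2;14;43;21m🬂[38;2;16;46;24m[48;2;14;43;21m🬂[38;2;16;46;24m[48;2;14;43;21m🬂[38;2;16;46;24m[48;2;14;43;21m🬂[0m
[38;2;13;39;18m[48;2;12;36;17m🬎[38;2;13;39;18m[48;2;12;36;17m🬎[38;2;13;39;18m[48;2;12;36;17m🬎[38;2;13;39;18m[48;2;12;36;17m🬎[38;2;13;39;18m[48;2;12;36;17m🬎[38;2;13;39;18m[48;2;12;36;17m🬎[38;2;13;39;18m[48;2;12;36;17m🬎[38;2;13;39;18m[48;2;12;36;17m🬎[38;2;13;39;18m[48;2;12;36;17m🬎[38;2;13;39;18m[48;2;12;36;17m🬎[0m
[38;2;11;33;14m[48;2;10;30;13m🬎[38;2;11;33;14m[48;2;10;30;13m🬎[38;2;11;33;14m[48;2;10;30;13m🬎[38;2;11;33;14m[48;2;10;30;13m🬎[38;2;17;17;21m[48;2;17;17;21m [38;2;17;17;21m[48;2;17;17;21m [38;2;17;17;21m[48;2;11;32;14m▌[38;2;11;33;14m[48;2;10;30;13m🬎[38;2;11;33;14m[48;2;10;30;13m🬎[38;2;11;33;14m[48;2;10;30;13m🬎[0m
[38;2;9;27;10m[48;2;8;24;9m🬎[38;2;9;27;10m[48;2;8;24;9m🬎[38;2;9;27;10m[48;2;8;24;9m🬎[38;2;9;27;10m[48;2;8;24;9m🬎[38;2;17;17;21m[48;2;8;24;9m🬎[38;2;17;17;21m[48;2;8;24;9m🬎[38;2;17;17;21m[48;2;8;25;9m🬄[38;2;9;27;10m[48;2;8;24;9m🬎[38;2;9;27;10m[48;2;8;24;9m🬎[38;2;9;27;10m[48;2;8;24;9m🬎[0m
[38;2;8;22;7m[48;2;7;19;5m🬂[38;2;8;22;7m[48;2;7;19;5m🬂[38;2;8;22;7m[48;2;7;19;5m🬂[38;2;8;22;7m[48;2;7;19;5m🬂[38;2;8;22;7m[48;2;7;19;5m🬂[38;2;8;22;7m[48;2;7;19;5m🬂[38;2;8;22;7m[48;2;7;19;5m🬂[38;2;8;22;7m[48;2;7;19;5m🬂[38;2;8;22;7m[48;2;7;19;5m🬂[38;2;8;22;7m[48;2;7;19;5m🬂[0m
</frame>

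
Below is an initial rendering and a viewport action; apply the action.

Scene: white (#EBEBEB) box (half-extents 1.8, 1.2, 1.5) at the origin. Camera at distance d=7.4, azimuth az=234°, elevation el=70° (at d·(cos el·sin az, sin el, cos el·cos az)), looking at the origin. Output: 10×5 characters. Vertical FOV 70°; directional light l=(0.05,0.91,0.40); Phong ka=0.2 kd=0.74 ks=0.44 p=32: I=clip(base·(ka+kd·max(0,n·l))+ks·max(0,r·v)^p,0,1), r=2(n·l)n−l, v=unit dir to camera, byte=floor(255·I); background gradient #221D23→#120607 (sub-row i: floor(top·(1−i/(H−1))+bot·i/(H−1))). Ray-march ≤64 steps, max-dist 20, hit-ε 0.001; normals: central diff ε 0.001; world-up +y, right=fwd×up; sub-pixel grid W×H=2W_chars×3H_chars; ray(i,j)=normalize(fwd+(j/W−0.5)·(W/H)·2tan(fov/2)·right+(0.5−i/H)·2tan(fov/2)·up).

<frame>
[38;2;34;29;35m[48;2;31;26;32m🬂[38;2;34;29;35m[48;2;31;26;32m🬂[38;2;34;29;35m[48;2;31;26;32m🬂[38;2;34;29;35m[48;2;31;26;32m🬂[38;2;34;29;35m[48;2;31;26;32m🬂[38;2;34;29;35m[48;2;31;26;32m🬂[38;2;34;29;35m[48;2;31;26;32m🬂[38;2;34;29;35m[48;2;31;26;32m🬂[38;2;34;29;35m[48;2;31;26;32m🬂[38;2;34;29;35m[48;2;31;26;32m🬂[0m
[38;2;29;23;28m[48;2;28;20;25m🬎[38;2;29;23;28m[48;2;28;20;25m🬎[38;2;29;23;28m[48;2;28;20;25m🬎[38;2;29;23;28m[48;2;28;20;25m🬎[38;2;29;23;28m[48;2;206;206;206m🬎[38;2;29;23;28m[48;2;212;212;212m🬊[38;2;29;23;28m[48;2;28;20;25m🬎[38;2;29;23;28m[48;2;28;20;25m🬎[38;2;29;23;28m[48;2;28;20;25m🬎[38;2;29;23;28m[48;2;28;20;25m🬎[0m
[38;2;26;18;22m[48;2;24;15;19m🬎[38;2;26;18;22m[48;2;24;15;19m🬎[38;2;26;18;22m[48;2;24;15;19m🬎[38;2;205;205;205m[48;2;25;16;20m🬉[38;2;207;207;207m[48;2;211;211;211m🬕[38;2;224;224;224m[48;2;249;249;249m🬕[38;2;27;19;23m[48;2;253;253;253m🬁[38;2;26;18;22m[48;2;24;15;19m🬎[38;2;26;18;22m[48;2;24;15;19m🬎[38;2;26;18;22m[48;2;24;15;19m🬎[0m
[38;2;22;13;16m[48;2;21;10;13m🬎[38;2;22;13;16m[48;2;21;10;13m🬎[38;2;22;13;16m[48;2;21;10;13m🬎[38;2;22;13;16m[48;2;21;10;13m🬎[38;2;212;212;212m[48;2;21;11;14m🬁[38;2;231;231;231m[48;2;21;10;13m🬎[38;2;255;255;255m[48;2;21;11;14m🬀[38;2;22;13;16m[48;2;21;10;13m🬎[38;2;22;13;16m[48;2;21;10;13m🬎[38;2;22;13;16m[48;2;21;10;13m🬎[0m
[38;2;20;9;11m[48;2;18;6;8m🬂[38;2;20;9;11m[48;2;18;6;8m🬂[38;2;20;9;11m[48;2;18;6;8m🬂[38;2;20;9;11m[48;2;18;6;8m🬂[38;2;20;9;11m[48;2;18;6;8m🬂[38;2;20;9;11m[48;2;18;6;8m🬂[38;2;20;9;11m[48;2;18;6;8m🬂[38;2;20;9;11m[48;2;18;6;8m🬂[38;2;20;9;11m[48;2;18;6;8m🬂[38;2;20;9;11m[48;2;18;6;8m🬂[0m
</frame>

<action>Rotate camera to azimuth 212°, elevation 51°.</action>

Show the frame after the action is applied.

<frame>
[38;2;34;29;35m[48;2;31;26;32m🬂[38;2;34;29;35m[48;2;31;26;32m🬂[38;2;34;29;35m[48;2;31;26;32m🬂[38;2;34;29;35m[48;2;31;26;32m🬂[38;2;34;29;35m[48;2;31;26;32m🬂[38;2;34;29;35m[48;2;31;26;32m🬂[38;2;34;29;35m[48;2;31;26;32m🬂[38;2;34;29;35m[48;2;31;26;32m🬂[38;2;34;29;35m[48;2;31;26;32m🬂[38;2;34;29;35m[48;2;31;26;32m🬂[0m
[38;2;29;23;28m[48;2;28;20;25m🬎[38;2;29;23;28m[48;2;28;20;25m🬎[38;2;29;23;28m[48;2;28;20;25m🬎[38;2;29;23;28m[48;2;28;20;25m🬎[38;2;29;23;28m[48;2;205;205;205m🬎[38;2;29;23;28m[48;2;205;205;205m🬎[38;2;29;23;28m[48;2;28;20;25m🬎[38;2;29;23;28m[48;2;28;20;25m🬎[38;2;29;23;28m[48;2;28;20;25m🬎[38;2;29;23;28m[48;2;28;20;25m🬎[0m
[38;2;26;18;22m[48;2;24;15;19m🬎[38;2;26;18;22m[48;2;24;15;19m🬎[38;2;26;18;22m[48;2;24;15;19m🬎[38;2;205;205;205m[48;2;31;24;27m🬉[38;2;47;47;47m[48;2;208;208;208m🬏[38;2;211;211;211m[48;2;231;231;231m🬎[38;2;219;219;219m[48;2;24;15;19m🬝[38;2;26;18;22m[48;2;24;15;19m🬎[38;2;26;18;22m[48;2;24;15;19m🬎[38;2;26;18;22m[48;2;24;15;19m🬎[0m
[38;2;22;13;16m[48;2;21;10;13m🬎[38;2;22;13;16m[48;2;21;10;13m🬎[38;2;22;13;16m[48;2;21;10;13m🬎[38;2;22;13;16m[48;2;21;10;13m🬎[38;2;47;47;47m[48;2;21;10;13m🬊[38;2;255;255;255m[48;2;41;39;40m🬁[38;2;47;47;47m[48;2;21;11;14m🬀[38;2;22;13;16m[48;2;21;10;13m🬎[38;2;22;13;16m[48;2;21;10;13m🬎[38;2;22;13;16m[48;2;21;10;13m🬎[0m
[38;2;20;9;11m[48;2;18;6;8m🬂[38;2;20;9;11m[48;2;18;6;8m🬂[38;2;20;9;11m[48;2;18;6;8m🬂[38;2;20;9;11m[48;2;18;6;8m🬂[38;2;20;9;11m[48;2;18;6;8m🬂[38;2;20;9;11m[48;2;18;6;8m🬂[38;2;20;9;11m[48;2;18;6;8m🬂[38;2;20;9;11m[48;2;18;6;8m🬂[38;2;20;9;11m[48;2;18;6;8m🬂[38;2;20;9;11m[48;2;18;6;8m🬂[0m
</frame>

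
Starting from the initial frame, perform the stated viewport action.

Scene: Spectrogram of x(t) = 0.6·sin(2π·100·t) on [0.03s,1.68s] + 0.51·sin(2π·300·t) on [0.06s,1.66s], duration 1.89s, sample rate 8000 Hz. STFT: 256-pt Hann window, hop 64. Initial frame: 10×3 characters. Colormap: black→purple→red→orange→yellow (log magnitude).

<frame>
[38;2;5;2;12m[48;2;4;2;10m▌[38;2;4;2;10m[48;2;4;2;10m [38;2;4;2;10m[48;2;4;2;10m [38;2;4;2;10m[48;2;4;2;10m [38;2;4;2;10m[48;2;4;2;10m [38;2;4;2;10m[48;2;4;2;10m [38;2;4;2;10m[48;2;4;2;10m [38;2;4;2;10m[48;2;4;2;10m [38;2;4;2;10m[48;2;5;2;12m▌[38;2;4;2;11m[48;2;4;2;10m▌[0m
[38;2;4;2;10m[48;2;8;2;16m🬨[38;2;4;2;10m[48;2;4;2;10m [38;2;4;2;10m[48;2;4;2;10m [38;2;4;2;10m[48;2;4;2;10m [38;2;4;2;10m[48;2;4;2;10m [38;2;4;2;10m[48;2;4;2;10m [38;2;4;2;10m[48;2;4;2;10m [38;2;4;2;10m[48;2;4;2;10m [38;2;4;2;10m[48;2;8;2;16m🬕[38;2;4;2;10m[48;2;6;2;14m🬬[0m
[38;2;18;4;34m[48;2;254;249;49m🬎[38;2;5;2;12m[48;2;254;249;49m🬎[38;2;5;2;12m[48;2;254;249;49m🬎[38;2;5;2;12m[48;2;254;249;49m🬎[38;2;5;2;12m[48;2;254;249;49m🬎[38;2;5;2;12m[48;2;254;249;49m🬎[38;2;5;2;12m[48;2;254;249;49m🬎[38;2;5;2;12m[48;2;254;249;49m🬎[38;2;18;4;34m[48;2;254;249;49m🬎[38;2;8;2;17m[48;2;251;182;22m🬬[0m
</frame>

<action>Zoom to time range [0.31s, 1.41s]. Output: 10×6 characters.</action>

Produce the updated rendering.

<frame>
[38;2;4;2;10m[48;2;4;2;10m [38;2;4;2;10m[48;2;4;2;10m [38;2;4;2;10m[48;2;4;2;10m [38;2;4;2;10m[48;2;4;2;10m [38;2;4;2;10m[48;2;4;2;10m [38;2;4;2;10m[48;2;4;2;10m [38;2;4;2;10m[48;2;4;2;10m [38;2;4;2;10m[48;2;4;2;10m [38;2;4;2;10m[48;2;4;2;10m [38;2;4;2;10m[48;2;4;2;10m [0m
[38;2;4;2;10m[48;2;4;2;10m [38;2;4;2;10m[48;2;4;2;10m [38;2;4;2;10m[48;2;4;2;10m [38;2;4;2;10m[48;2;4;2;10m [38;2;4;2;10m[48;2;4;2;10m [38;2;4;2;10m[48;2;4;2;10m [38;2;4;2;10m[48;2;4;2;10m [38;2;4;2;10m[48;2;4;2;10m [38;2;4;2;10m[48;2;4;2;10m [38;2;4;2;10m[48;2;4;2;10m [0m
[38;2;4;2;10m[48;2;4;2;10m [38;2;4;2;10m[48;2;4;2;10m [38;2;4;2;10m[48;2;4;2;10m [38;2;4;2;10m[48;2;4;2;10m [38;2;4;2;10m[48;2;4;2;10m [38;2;4;2;10m[48;2;4;2;10m [38;2;4;2;10m[48;2;4;2;10m [38;2;4;2;10m[48;2;4;2;10m [38;2;4;2;10m[48;2;4;2;10m [38;2;4;2;10m[48;2;4;2;10m [0m
[38;2;4;2;10m[48;2;4;2;10m [38;2;4;2;10m[48;2;4;2;10m [38;2;4;2;10m[48;2;4;2;10m [38;2;4;2;10m[48;2;4;2;10m [38;2;4;2;10m[48;2;4;2;10m [38;2;4;2;10m[48;2;4;2;10m [38;2;4;2;10m[48;2;4;2;10m [38;2;4;2;10m[48;2;4;2;10m [38;2;4;2;10m[48;2;4;2;10m [38;2;4;2;10m[48;2;4;2;10m [0m
[38;2;4;2;10m[48;2;4;2;10m [38;2;4;2;10m[48;2;4;2;10m [38;2;4;2;10m[48;2;4;2;10m [38;2;4;2;10m[48;2;4;2;10m [38;2;4;2;10m[48;2;4;2;10m [38;2;4;2;10m[48;2;4;2;10m [38;2;4;2;10m[48;2;4;2;10m [38;2;4;2;10m[48;2;4;2;10m [38;2;4;2;10m[48;2;4;2;10m [38;2;4;2;10m[48;2;4;2;10m [0m
[38;2;7;2;15m[48;2;253;236;44m🬂[38;2;7;2;15m[48;2;253;236;44m🬂[38;2;7;2;15m[48;2;253;236;44m🬂[38;2;7;2;15m[48;2;253;236;44m🬂[38;2;7;2;15m[48;2;253;236;44m🬂[38;2;7;2;15m[48;2;253;236;44m🬂[38;2;7;2;15m[48;2;253;236;44m🬂[38;2;7;2;15m[48;2;254;236;44m🬂[38;2;7;2;15m[48;2;253;236;44m🬂[38;2;7;2;15m[48;2;253;236;44m🬂[0m
</frame>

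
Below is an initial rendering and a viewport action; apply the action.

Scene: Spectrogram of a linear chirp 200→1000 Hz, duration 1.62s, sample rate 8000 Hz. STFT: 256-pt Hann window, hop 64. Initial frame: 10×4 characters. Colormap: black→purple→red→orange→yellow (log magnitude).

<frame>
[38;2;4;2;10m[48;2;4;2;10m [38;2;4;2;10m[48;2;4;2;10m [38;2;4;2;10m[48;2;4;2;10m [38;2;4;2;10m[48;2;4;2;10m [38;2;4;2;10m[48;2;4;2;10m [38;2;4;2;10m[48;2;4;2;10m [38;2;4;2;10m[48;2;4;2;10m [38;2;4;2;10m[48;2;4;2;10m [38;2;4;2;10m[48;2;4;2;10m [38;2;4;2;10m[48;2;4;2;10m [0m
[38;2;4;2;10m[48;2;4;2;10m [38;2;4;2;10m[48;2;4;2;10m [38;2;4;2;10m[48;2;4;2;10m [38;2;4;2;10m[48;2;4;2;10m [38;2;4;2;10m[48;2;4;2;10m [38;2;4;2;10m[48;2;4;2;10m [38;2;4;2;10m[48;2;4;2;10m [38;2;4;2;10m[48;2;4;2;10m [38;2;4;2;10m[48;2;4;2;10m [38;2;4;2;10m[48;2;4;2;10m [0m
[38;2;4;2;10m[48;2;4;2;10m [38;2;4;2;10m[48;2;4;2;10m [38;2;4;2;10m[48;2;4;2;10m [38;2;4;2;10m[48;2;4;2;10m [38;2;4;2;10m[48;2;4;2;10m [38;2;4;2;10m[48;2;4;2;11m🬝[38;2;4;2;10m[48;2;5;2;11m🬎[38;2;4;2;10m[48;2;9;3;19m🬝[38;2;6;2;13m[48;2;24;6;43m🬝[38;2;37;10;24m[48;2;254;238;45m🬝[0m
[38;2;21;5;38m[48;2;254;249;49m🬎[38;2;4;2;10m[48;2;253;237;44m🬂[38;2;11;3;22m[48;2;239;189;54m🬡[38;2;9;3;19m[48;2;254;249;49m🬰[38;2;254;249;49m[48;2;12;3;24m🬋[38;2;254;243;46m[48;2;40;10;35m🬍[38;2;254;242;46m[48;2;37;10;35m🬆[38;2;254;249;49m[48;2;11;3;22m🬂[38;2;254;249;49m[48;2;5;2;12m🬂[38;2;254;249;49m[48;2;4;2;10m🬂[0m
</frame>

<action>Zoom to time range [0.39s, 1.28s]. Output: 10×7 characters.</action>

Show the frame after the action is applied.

<frame>
[38;2;4;2;10m[48;2;4;2;10m [38;2;4;2;10m[48;2;4;2;10m [38;2;4;2;10m[48;2;4;2;10m [38;2;4;2;10m[48;2;4;2;10m [38;2;4;2;10m[48;2;4;2;10m [38;2;4;2;10m[48;2;4;2;10m [38;2;4;2;10m[48;2;4;2;10m [38;2;4;2;10m[48;2;4;2;10m [38;2;4;2;10m[48;2;4;2;10m [38;2;4;2;10m[48;2;4;2;10m [0m
[38;2;4;2;10m[48;2;4;2;10m [38;2;4;2;10m[48;2;4;2;10m [38;2;4;2;10m[48;2;4;2;10m [38;2;4;2;10m[48;2;4;2;10m [38;2;4;2;10m[48;2;4;2;10m [38;2;4;2;10m[48;2;4;2;10m [38;2;4;2;10m[48;2;4;2;10m [38;2;4;2;10m[48;2;4;2;10m [38;2;4;2;10m[48;2;4;2;10m [38;2;4;2;10m[48;2;4;2;10m [0m
[38;2;4;2;10m[48;2;4;2;10m [38;2;4;2;10m[48;2;4;2;10m [38;2;4;2;10m[48;2;4;2;10m [38;2;4;2;10m[48;2;4;2;10m [38;2;4;2;10m[48;2;4;2;10m [38;2;4;2;10m[48;2;4;2;10m [38;2;4;2;10m[48;2;4;2;10m [38;2;4;2;10m[48;2;4;2;10m [38;2;4;2;10m[48;2;4;2;10m [38;2;4;2;10m[48;2;4;2;10m [0m
[38;2;4;2;10m[48;2;4;2;10m [38;2;4;2;10m[48;2;4;2;10m [38;2;4;2;10m[48;2;4;2;10m [38;2;4;2;10m[48;2;4;2;10m [38;2;4;2;10m[48;2;4;2;10m [38;2;4;2;10m[48;2;4;2;10m [38;2;4;2;10m[48;2;4;2;10m [38;2;4;2;10m[48;2;4;2;10m [38;2;4;2;10m[48;2;4;2;10m [38;2;4;2;10m[48;2;4;2;10m [0m
[38;2;4;2;10m[48;2;4;2;10m [38;2;4;2;10m[48;2;4;2;10m [38;2;4;2;10m[48;2;4;2;10m [38;2;4;2;10m[48;2;4;2;10m [38;2;4;2;10m[48;2;4;2;10m [38;2;4;2;10m[48;2;4;2;10m [38;2;4;2;10m[48;2;4;2;10m [38;2;4;2;10m[48;2;4;2;10m [38;2;4;2;10m[48;2;4;2;10m [38;2;4;2;10m[48;2;4;2;11m🬬[0m
[38;2;4;2;10m[48;2;8;2;18m🬎[38;2;4;2;10m[48;2;17;4;31m🬎[38;2;8;2;17m[48;2;53;12;89m🬝[38;2;5;2;11m[48;2;226;120;50m🬎[38;2;6;2;13m[48;2;254;247;48m🬎[38;2;7;2;16m[48;2;254;248;49m🬎[38;2;14;3;26m[48;2;254;249;49m🬎[38;2;22;5;38m[48;2;239;190;53m🬆[38;2;6;2;14m[48;2;253;234;43m🬂[38;2;9;3;19m[48;2;242;190;47m🬂[0m
[38;2;246;203;43m[48;2;5;2;13m🬎[38;2;254;249;49m[48;2;22;5;39m🬂[38;2;254;249;49m[48;2;11;3;22m🬂[38;2;254;249;49m[48;2;6;2;15m🬂[38;2;253;225;39m[48;2;5;2;12m🬂[38;2;218;89;54m[48;2;14;4;26m🬀[38;2;23;6;43m[48;2;4;2;10m🬂[38;2;11;3;22m[48;2;4;2;10m🬂[38;2;8;2;16m[48;2;4;2;10m🬂[38;2;6;2;13m[48;2;4;2;10m🬂[0m
</frame>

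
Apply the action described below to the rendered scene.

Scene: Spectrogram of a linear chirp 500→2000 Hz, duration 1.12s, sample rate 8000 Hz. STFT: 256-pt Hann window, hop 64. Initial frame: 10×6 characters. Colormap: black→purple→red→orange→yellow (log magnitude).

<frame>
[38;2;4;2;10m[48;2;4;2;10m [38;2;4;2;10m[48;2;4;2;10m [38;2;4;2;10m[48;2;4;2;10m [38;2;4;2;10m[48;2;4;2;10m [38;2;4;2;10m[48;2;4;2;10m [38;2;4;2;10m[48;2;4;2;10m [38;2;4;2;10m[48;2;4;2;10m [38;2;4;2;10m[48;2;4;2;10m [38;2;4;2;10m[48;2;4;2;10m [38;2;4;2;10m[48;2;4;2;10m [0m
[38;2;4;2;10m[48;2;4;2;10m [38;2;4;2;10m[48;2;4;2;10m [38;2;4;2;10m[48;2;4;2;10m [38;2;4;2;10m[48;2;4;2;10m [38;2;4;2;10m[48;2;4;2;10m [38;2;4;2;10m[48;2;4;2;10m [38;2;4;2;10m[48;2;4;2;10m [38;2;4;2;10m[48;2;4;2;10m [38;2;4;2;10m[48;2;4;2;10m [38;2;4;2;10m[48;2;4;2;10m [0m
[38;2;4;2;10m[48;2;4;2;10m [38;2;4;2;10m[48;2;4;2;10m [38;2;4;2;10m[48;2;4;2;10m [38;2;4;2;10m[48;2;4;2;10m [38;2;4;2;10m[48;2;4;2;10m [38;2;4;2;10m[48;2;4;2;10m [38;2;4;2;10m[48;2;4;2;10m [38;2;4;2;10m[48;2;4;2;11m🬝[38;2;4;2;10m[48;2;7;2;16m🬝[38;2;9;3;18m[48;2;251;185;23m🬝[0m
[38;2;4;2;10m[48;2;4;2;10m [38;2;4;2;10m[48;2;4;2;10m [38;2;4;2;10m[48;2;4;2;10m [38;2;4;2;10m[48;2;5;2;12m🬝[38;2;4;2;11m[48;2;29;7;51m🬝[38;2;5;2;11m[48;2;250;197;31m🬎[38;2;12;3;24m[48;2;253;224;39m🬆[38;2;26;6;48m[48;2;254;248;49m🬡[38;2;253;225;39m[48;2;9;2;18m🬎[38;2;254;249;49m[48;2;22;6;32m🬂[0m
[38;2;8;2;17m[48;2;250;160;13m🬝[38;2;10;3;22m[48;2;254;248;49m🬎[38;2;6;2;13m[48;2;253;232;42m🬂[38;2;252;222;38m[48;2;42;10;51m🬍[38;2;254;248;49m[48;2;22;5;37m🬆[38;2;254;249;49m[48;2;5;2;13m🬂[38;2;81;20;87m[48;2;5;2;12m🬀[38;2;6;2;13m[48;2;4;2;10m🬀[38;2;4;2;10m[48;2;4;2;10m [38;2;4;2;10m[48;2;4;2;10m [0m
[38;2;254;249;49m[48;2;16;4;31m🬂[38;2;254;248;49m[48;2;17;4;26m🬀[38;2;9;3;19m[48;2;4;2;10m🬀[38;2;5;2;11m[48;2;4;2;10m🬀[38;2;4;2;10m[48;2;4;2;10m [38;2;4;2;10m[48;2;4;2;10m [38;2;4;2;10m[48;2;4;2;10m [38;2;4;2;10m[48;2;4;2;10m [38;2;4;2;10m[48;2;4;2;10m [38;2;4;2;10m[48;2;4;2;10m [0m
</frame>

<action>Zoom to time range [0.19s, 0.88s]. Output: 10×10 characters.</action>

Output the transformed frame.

<frame>
[38;2;4;2;10m[48;2;4;2;10m [38;2;4;2;10m[48;2;4;2;10m [38;2;4;2;10m[48;2;4;2;10m [38;2;4;2;10m[48;2;4;2;10m [38;2;4;2;10m[48;2;4;2;10m [38;2;4;2;10m[48;2;4;2;10m [38;2;4;2;10m[48;2;4;2;10m [38;2;4;2;10m[48;2;4;2;10m [38;2;4;2;10m[48;2;4;2;10m [38;2;4;2;10m[48;2;4;2;10m [0m
[38;2;4;2;10m[48;2;4;2;10m [38;2;4;2;10m[48;2;4;2;10m [38;2;4;2;10m[48;2;4;2;10m [38;2;4;2;10m[48;2;4;2;10m [38;2;4;2;10m[48;2;4;2;10m [38;2;4;2;10m[48;2;4;2;10m [38;2;4;2;10m[48;2;4;2;10m [38;2;4;2;10m[48;2;4;2;10m [38;2;4;2;10m[48;2;4;2;10m [38;2;4;2;10m[48;2;4;2;10m [0m
[38;2;4;2;10m[48;2;4;2;10m [38;2;4;2;10m[48;2;4;2;10m [38;2;4;2;10m[48;2;4;2;10m [38;2;4;2;10m[48;2;4;2;10m [38;2;4;2;10m[48;2;4;2;10m [38;2;4;2;10m[48;2;4;2;10m [38;2;4;2;10m[48;2;4;2;10m [38;2;4;2;10m[48;2;4;2;10m [38;2;4;2;10m[48;2;4;2;10m [38;2;4;2;10m[48;2;4;2;10m [0m
[38;2;4;2;10m[48;2;4;2;10m [38;2;4;2;10m[48;2;4;2;10m [38;2;4;2;10m[48;2;4;2;10m [38;2;4;2;10m[48;2;4;2;10m [38;2;4;2;10m[48;2;4;2;10m [38;2;4;2;10m[48;2;4;2;10m [38;2;4;2;10m[48;2;4;2;10m [38;2;4;2;10m[48;2;4;2;10m [38;2;4;2;10m[48;2;4;2;10m [38;2;4;2;10m[48;2;4;2;10m [0m
[38;2;4;2;10m[48;2;4;2;10m [38;2;4;2;10m[48;2;4;2;10m [38;2;4;2;10m[48;2;4;2;10m [38;2;4;2;10m[48;2;4;2;10m [38;2;4;2;10m[48;2;4;2;10m [38;2;4;2;10m[48;2;4;2;10m [38;2;4;2;10m[48;2;4;2;10m [38;2;4;2;10m[48;2;4;2;10m [38;2;4;2;10m[48;2;4;2;10m [38;2;4;2;10m[48;2;4;2;10m [0m
[38;2;4;2;10m[48;2;4;2;10m [38;2;4;2;10m[48;2;4;2;10m [38;2;4;2;10m[48;2;4;2;10m [38;2;4;2;10m[48;2;4;2;10m [38;2;4;2;10m[48;2;4;2;10m [38;2;4;2;10m[48;2;4;2;11m🬝[38;2;4;2;10m[48;2;5;2;11m🬎[38;2;4;2;10m[48;2;8;2;17m🬎[38;2;7;2;15m[48;2;76;18;88m🬝[38;2;12;3;23m[48;2;252;211;33m🬎[0m
[38;2;4;2;10m[48;2;4;2;10m [38;2;4;2;10m[48;2;5;2;11m🬝[38;2;4;2;10m[48;2;6;2;14m🬎[38;2;5;2;12m[48;2;26;6;47m🬝[38;2;29;7;30m[48;2;254;237;44m🬝[38;2;14;3;26m[48;2;237;185;57m🬆[38;2;22;5;40m[48;2;253;232;42m🬂[38;2;244;207;50m[48;2;57;14;62m🬎[38;2;253;223;39m[48;2;31;7;41m🬆[38;2;254;248;48m[48;2;8;2;18m🬂[0m
[38;2;16;4;30m[48;2;254;248;49m🬎[38;2;8;2;17m[48;2;249;218;43m🬂[38;2;58;14;69m[48;2;251;213;38m🬡[38;2;253;234;43m[48;2;12;3;24m🬎[38;2;254;248;49m[48;2;56;14;38m🬂[38;2;252;203;30m[48;2;26;7;28m🬀[38;2;24;6;43m[48;2;5;2;12m🬀[38;2;7;2;15m[48;2;4;2;10m🬀[38;2;4;2;11m[48;2;4;2;10m🬂[38;2;4;2;10m[48;2;4;2;10m [0m
[38;2;252;204;31m[48;2;9;2;18m🬂[38;2;61;14;89m[48;2;6;2;15m🬀[38;2;9;3;19m[48;2;4;2;11m🬀[38;2;5;2;11m[48;2;4;2;10m🬂[38;2;4;2;11m[48;2;4;2;10m🬀[38;2;4;2;10m[48;2;4;2;10m [38;2;4;2;10m[48;2;4;2;10m [38;2;4;2;10m[48;2;4;2;10m [38;2;4;2;10m[48;2;4;2;10m [38;2;4;2;10m[48;2;4;2;10m [0m
[38;2;4;2;10m[48;2;4;2;10m [38;2;4;2;10m[48;2;4;2;10m [38;2;4;2;10m[48;2;4;2;10m [38;2;4;2;10m[48;2;4;2;10m [38;2;4;2;10m[48;2;4;2;10m [38;2;4;2;10m[48;2;4;2;10m [38;2;4;2;10m[48;2;4;2;10m [38;2;4;2;10m[48;2;4;2;10m [38;2;4;2;10m[48;2;4;2;10m [38;2;4;2;10m[48;2;4;2;10m [0m
</frame>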